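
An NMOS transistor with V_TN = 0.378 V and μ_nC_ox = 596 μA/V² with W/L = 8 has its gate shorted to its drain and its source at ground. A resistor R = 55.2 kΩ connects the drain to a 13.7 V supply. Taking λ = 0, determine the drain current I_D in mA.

I_D = 0.236 mA

With gate tied to drain, V_GS = V_DS ≥ V_GS − V_TN, so the device is in saturation.
k_n = μ_nC_ox · (W/L) = 4.768 mA/V².
KCL at the drain: ½ k_n (V_GS − V_TN)² = (V_DD − V_GS)/R.
Let x = V_GS − 0.378. Then 132 x² + x − 13.32 = 0, giving x = 0.314 V (positive root), so V_GS = 0.692 V.
I_D = (V_DD − V_GS)/R = (13.7 − 0.692) / 55.2 = 0.236 mA.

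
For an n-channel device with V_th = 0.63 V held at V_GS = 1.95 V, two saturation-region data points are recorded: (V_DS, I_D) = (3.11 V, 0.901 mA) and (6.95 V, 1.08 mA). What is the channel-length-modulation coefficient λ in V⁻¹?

With V_GS fixed, I_D ∝ (1 + λ V_DS) in saturation, so I_D2/I_D1 = (1 + λ V_DS2)/(1 + λ V_DS1).
1.08/0.901 = 1.199 = (1 + 6.95 λ)/(1 + 3.11 λ).
Solving: λ (I_D1 V_DS2 − I_D2 V_DS1) = I_D2 − I_D1, so λ = (1.08 − 0.901) / (0.901 × 6.95 − 1.08 × 3.11) = 0.179 / 2.9 = 0.0617 V⁻¹.

λ = 0.0617 V⁻¹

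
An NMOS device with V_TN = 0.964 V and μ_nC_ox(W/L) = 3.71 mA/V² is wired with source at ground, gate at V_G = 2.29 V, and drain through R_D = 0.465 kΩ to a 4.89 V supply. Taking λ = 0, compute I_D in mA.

V_GS = V_G = 2.29 V, so V_ov = 2.29 − 0.964 = 1.33 V.
Assume saturation: I_D = ½ k_n V_ov² = 0.5 × 3.71 × 1.33² = 3.26 mA, giving V_DS = V_DD − I_D R_D = 4.89 − 3.26 × 0.465 = 3.37 V.
V_DS = 3.37 V ≥ V_ov = 1.33 V, confirming saturation.

I_D = 3.26 mA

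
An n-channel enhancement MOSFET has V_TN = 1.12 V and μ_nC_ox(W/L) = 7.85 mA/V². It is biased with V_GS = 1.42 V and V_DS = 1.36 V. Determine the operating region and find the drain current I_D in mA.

V_ov = V_GS − V_TN = 1.42 − 1.12 = 0.3 V.
Since V_DS = 1.36 V ≥ V_ov = 0.3 V, the device is in saturation.
I_D = ½ k_n V_ov² = 0.5 × 7.85 × 0.3² = 0.353 mA.

Saturation; I_D = 0.353 mA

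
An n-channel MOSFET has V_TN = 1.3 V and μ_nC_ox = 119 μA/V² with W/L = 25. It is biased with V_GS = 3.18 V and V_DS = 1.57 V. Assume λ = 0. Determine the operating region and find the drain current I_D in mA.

k_n = μ_nC_ox · (W/L) = 2.975 mA/V².
V_ov = V_GS − V_TN = 3.18 − 1.3 = 1.88 V.
Since V_DS = 1.57 V < V_ov = 1.88 V, the device is in the triode region.
I_D = k_n [V_ov · V_DS − ½ V_DS²] = 2.975 × [1.88 × 1.57 − 0.5 × 1.57²] = 5.11 mA.

Triode; I_D = 5.11 mA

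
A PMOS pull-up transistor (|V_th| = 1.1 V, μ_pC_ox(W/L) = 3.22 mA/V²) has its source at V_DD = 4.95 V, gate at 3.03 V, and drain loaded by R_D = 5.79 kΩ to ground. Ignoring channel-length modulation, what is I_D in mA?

V_SG = V_DD − V_G = 4.95 − 3.03 = 1.92 V, so V_ov = 1.92 − 1.1 = 0.82 V.
Assume saturation: I_D = ½ k_p V_ov² = 0.5 × 3.22 × 0.82² = 1.08 mA, giving V_SD = V_DD − I_D R_D = 4.95 − 1.08 × 5.79 = -1.32 V.
But -1.32 V < V_ov = 0.82 V, so the device is actually in triode.
In triode I_D = k_p[V_ov V_SD − ½ V_SD²] and I_D = (V_DD − V_SD)/R_D. Equating: 9.32 V_SD² − 16.29 V_SD + 4.95 = 0, giving V_SD = 0.392 V (the root below V_ov).
I_D = (4.95 − 0.392) / 5.79 = 0.787 mA.

I_D = 0.787 mA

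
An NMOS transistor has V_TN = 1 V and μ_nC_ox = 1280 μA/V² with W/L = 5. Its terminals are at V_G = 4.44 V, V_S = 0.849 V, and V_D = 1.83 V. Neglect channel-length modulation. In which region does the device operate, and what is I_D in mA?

Triode; I_D = 13.2 mA

V_GS = V_G − V_S = 4.44 − 0.849 = 3.59 V; V_DS = V_D − V_S = 1.83 − 0.849 = 0.981 V.
k_n = μ_nC_ox · (W/L) = 6.4 mA/V².
V_ov = V_GS − V_TN = 3.59 − 1 = 2.59 V.
Since V_DS = 0.981 V < V_ov = 2.59 V, the device is in the triode region.
I_D = k_n [V_ov · V_DS − ½ V_DS²] = 6.4 × [2.59 × 0.981 − 0.5 × 0.981²] = 13.2 mA.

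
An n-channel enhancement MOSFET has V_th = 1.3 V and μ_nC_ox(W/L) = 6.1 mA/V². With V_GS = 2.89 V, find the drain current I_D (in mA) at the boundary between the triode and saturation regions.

At the boundary V_DS = V_ov = V_GS − V_th = 2.89 − 1.3 = 1.59 V.
I_D = ½ k_n V_ov² = 0.5 × 6.1 × 1.59² = 7.71 mA.

I_D = 7.71 mA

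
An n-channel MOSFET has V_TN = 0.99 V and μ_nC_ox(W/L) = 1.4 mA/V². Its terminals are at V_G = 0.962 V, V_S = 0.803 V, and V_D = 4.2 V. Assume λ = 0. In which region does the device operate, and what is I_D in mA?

V_GS = V_G − V_S = 0.962 − 0.803 = 0.159 V; V_DS = V_D − V_S = 4.2 − 0.803 = 3.4 V.
V_GS = 0.159 V < V_TN = 0.99 V, so the transistor is in cutoff.

Cutoff; I_D = 0 mA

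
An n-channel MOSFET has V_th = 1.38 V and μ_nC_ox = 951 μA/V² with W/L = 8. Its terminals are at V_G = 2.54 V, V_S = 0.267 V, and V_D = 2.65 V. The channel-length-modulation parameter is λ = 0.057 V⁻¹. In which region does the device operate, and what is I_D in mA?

Saturation; I_D = 3.45 mA

V_GS = V_G − V_S = 2.54 − 0.267 = 2.27 V; V_DS = V_D − V_S = 2.65 − 0.267 = 2.38 V.
k_n = μ_nC_ox · (W/L) = 7.608 mA/V².
V_ov = V_GS − V_th = 2.27 − 1.38 = 0.893 V.
Since V_DS = 2.38 V ≥ V_ov = 0.893 V, the device is in saturation.
I_D = ½ k_n V_ov² (1 + λ V_DS) = 0.5 × 7.608 × 0.893² × (1 + 0.057 × 2.38) = 3.45 mA.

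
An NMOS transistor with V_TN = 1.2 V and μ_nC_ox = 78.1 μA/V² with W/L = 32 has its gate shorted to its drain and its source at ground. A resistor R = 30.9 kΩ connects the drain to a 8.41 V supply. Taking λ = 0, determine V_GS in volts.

With gate tied to drain, V_GS = V_DS ≥ V_GS − V_TN, so the device is in saturation.
k_n = μ_nC_ox · (W/L) = 2.499 mA/V².
KCL at the drain: ½ k_n (V_GS − V_TN)² = (V_DD − V_GS)/R.
Let x = V_GS − 1.2. Then 38.6 x² + x − 7.21 = 0, giving x = 0.419 V (positive root), so V_GS = 1.62 V.
I_D = (V_DD − V_GS)/R = (8.41 − 1.62) / 30.9 = 0.22 mA.

V_GS = 1.62 V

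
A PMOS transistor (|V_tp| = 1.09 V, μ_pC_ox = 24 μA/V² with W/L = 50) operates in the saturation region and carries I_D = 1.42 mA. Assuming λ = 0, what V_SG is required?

k_p = μ_pC_ox · (W/L) = 1.2 mA/V².
In saturation I_D = ½ k_p (V_SG − |V_tp|)², so V_SG − |V_tp| = √(2 I_D / k_p) = √(2 × 1.42 / 1.2) = 1.54 V.
V_SG = 1.09 + 1.54 = 2.63 V.

V_SG = 2.63 V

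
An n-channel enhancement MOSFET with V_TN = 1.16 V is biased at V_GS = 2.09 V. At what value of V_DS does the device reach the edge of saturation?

V_DS,sat = 0.930 V

The boundary between triode and saturation is V_DS = V_GS − V_TN = V_ov.
V_ov = 2.09 − 1.16 = 0.93 V.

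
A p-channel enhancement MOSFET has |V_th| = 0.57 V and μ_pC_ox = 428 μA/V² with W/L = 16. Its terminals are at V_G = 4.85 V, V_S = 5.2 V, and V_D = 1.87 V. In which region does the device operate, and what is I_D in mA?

V_SG = V_S − V_G = 5.2 − 4.85 = 0.35 V; V_SD = V_S − V_D = 5.2 − 1.87 = 3.33 V.
V_SG = 0.35 V < |V_th| = 0.57 V, so the transistor is in cutoff.

Cutoff; I_D = 0 mA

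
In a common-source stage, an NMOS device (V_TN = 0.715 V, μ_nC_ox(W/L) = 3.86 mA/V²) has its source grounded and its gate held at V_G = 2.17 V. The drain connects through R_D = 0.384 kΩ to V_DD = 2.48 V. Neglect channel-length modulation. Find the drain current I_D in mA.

V_GS = V_G = 2.17 V, so V_ov = 2.17 − 0.715 = 1.46 V.
Assume saturation: I_D = ½ k_n V_ov² = 0.5 × 3.86 × 1.46² = 4.09 mA, giving V_DS = V_DD − I_D R_D = 2.48 − 4.09 × 0.384 = 0.911 V.
But 0.911 V < V_ov = 1.46 V, so the device is actually in triode.
In triode I_D = k_n[V_ov V_DS − ½ V_DS²] and I_D = (V_DD − V_DS)/R_D. Equating: 0.741 V_DS² − 3.157 V_DS + 2.48 = 0, giving V_DS = 1.04 V (the root below V_ov).
I_D = (2.48 − 1.04) / 0.384 = 3.75 mA.

I_D = 3.75 mA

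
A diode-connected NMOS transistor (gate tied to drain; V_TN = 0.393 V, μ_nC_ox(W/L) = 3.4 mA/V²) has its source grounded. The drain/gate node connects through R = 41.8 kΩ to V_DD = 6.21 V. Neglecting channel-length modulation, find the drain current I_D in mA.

With gate tied to drain, V_GS = V_DS ≥ V_GS − V_TN, so the device is in saturation.
KCL at the drain: ½ k_n (V_GS − V_TN)² = (V_DD − V_GS)/R.
Let x = V_GS − 0.393. Then 71.1 x² + x − 5.817 = 0, giving x = 0.279 V (positive root), so V_GS = 0.672 V.
I_D = (V_DD − V_GS)/R = (6.21 − 0.672) / 41.8 = 0.132 mA.

I_D = 0.132 mA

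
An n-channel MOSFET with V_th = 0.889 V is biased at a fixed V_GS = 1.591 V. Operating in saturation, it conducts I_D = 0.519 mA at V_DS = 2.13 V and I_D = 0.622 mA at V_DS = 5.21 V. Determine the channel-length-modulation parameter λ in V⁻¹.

λ = 0.0747 V⁻¹

With V_GS fixed, I_D ∝ (1 + λ V_DS) in saturation, so I_D2/I_D1 = (1 + λ V_DS2)/(1 + λ V_DS1).
0.622/0.519 = 1.198 = (1 + 5.21 λ)/(1 + 2.13 λ).
Solving: λ (I_D1 V_DS2 − I_D2 V_DS1) = I_D2 − I_D1, so λ = (0.622 − 0.519) / (0.519 × 5.21 − 0.622 × 2.13) = 0.103 / 1.38 = 0.0747 V⁻¹.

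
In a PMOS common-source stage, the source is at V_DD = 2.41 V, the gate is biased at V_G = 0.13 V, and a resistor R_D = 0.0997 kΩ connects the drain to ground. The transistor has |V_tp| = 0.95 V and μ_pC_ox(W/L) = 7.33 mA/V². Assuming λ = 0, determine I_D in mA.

V_SG = V_DD − V_G = 2.41 − 0.13 = 2.28 V, so V_ov = 2.28 − 0.95 = 1.33 V.
Assume saturation: I_D = ½ k_p V_ov² = 0.5 × 7.33 × 1.33² = 6.48 mA, giving V_SD = V_DD − I_D R_D = 2.41 − 6.48 × 0.0997 = 1.76 V.
V_SD = 1.76 V ≥ V_ov = 1.33 V, confirming saturation.

I_D = 6.48 mA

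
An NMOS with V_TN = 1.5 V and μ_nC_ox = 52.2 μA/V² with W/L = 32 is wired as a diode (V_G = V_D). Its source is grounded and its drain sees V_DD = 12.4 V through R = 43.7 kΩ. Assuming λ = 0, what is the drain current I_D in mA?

I_D = 0.237 mA

With gate tied to drain, V_GS = V_DS ≥ V_GS − V_TN, so the device is in saturation.
k_n = μ_nC_ox · (W/L) = 1.67 mA/V².
KCL at the drain: ½ k_n (V_GS − V_TN)² = (V_DD − V_GS)/R.
Let x = V_GS − 1.5. Then 36.5 x² + x − 10.9 = 0, giving x = 0.533 V (positive root), so V_GS = 2.03 V.
I_D = (V_DD − V_GS)/R = (12.4 − 2.03) / 43.7 = 0.237 mA.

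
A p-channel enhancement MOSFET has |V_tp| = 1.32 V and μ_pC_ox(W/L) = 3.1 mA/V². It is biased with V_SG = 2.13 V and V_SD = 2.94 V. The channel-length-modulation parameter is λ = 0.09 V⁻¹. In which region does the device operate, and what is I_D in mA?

Saturation; I_D = 1.29 mA

V_ov = V_SG − |V_tp| = 2.13 − 1.32 = 0.81 V.
Since V_SD = 2.94 V ≥ V_ov = 0.81 V, the device is in saturation.
I_D = ½ k_p V_ov² (1 + λ V_SD) = 0.5 × 3.1 × 0.81² × (1 + 0.09 × 2.94) = 1.29 mA.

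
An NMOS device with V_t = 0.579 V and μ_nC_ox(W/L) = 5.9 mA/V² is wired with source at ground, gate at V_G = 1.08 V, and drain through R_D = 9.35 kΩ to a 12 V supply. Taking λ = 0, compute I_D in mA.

V_GS = V_G = 1.08 V, so V_ov = 1.08 − 0.579 = 0.501 V.
Assume saturation: I_D = ½ k_n V_ov² = 0.5 × 5.9 × 0.501² = 0.74 mA, giving V_DS = V_DD − I_D R_D = 12 − 0.74 × 9.35 = 5.08 V.
V_DS = 5.08 V ≥ V_ov = 0.501 V, confirming saturation.

I_D = 0.740 mA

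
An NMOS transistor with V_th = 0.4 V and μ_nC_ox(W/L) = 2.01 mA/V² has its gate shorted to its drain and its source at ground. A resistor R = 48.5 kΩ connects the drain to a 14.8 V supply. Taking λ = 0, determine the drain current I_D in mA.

With gate tied to drain, V_GS = V_DS ≥ V_GS − V_th, so the device is in saturation.
KCL at the drain: ½ k_n (V_GS − V_th)² = (V_DD − V_GS)/R.
Let x = V_GS − 0.4. Then 48.7 x² + x − 14.4 = 0, giving x = 0.533 V (positive root), so V_GS = 0.933 V.
I_D = (V_DD − V_GS)/R = (14.8 − 0.933) / 48.5 = 0.286 mA.

I_D = 0.286 mA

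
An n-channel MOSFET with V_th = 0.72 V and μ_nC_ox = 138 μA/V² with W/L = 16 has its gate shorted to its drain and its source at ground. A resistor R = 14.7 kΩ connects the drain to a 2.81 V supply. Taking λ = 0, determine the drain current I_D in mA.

With gate tied to drain, V_GS = V_DS ≥ V_GS − V_th, so the device is in saturation.
k_n = μ_nC_ox · (W/L) = 2.208 mA/V².
KCL at the drain: ½ k_n (V_GS − V_th)² = (V_DD − V_GS)/R.
Let x = V_GS − 0.72. Then 16.2 x² + x − 2.09 = 0, giving x = 0.329 V (positive root), so V_GS = 1.05 V.
I_D = (V_DD − V_GS)/R = (2.81 − 1.05) / 14.7 = 0.12 mA.

I_D = 0.120 mA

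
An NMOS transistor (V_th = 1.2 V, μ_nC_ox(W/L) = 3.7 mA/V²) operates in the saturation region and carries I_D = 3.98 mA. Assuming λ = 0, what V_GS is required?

V_GS = 2.67 V

In saturation I_D = ½ k_n (V_GS − V_th)², so V_GS − V_th = √(2 I_D / k_n) = √(2 × 3.98 / 3.7) = 1.47 V.
V_GS = 1.2 + 1.47 = 2.67 V.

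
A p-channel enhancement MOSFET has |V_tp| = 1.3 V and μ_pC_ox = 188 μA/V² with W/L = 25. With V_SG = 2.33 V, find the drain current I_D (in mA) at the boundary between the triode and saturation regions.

I_D = 2.49 mA

At the boundary V_SD = V_ov = V_SG − |V_tp| = 2.33 − 1.3 = 1.03 V.
k_p = μ_pC_ox · (W/L) = 4.7 mA/V².
I_D = ½ k_p V_ov² = 0.5 × 4.7 × 1.03² = 2.49 mA.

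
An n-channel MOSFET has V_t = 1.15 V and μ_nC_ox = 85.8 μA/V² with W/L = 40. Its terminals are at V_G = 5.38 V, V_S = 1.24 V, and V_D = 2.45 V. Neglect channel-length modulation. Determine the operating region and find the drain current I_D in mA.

V_GS = V_G − V_S = 5.38 − 1.24 = 4.14 V; V_DS = V_D − V_S = 2.45 − 1.24 = 1.21 V.
k_n = μ_nC_ox · (W/L) = 3.432 mA/V².
V_ov = V_GS − V_t = 4.14 − 1.15 = 2.99 V.
Since V_DS = 1.21 V < V_ov = 2.99 V, the device is in the triode region.
I_D = k_n [V_ov · V_DS − ½ V_DS²] = 3.432 × [2.99 × 1.21 − 0.5 × 1.21²] = 9.9 mA.

Triode; I_D = 9.90 mA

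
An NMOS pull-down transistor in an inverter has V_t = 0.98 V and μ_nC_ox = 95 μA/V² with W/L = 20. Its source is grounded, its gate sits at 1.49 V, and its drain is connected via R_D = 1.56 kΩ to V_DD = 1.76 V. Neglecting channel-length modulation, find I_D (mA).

V_GS = V_G = 1.49 V, so V_ov = 1.49 − 0.98 = 0.51 V.
k_n = μ_nC_ox · (W/L) = 1.9 mA/V².
Assume saturation: I_D = ½ k_n V_ov² = 0.5 × 1.9 × 0.51² = 0.247 mA, giving V_DS = V_DD − I_D R_D = 1.76 − 0.247 × 1.56 = 1.37 V.
V_DS = 1.37 V ≥ V_ov = 0.51 V, confirming saturation.

I_D = 0.247 mA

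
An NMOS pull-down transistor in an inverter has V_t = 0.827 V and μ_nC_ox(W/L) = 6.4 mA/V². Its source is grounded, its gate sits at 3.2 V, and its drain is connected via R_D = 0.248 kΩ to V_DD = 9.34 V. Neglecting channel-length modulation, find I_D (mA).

I_D = 18.0 mA

V_GS = V_G = 3.2 V, so V_ov = 3.2 − 0.827 = 2.37 V.
Assume saturation: I_D = ½ k_n V_ov² = 0.5 × 6.4 × 2.37² = 18 mA, giving V_DS = V_DD − I_D R_D = 9.34 − 18 × 0.248 = 4.87 V.
V_DS = 4.87 V ≥ V_ov = 2.37 V, confirming saturation.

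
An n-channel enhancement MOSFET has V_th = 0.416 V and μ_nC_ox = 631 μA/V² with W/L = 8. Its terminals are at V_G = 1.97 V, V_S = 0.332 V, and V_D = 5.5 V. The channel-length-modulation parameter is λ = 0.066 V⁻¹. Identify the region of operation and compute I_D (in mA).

V_GS = V_G − V_S = 1.97 − 0.332 = 1.64 V; V_DS = V_D − V_S = 5.5 − 0.332 = 5.17 V.
k_n = μ_nC_ox · (W/L) = 5.048 mA/V².
V_ov = V_GS − V_th = 1.64 − 0.416 = 1.22 V.
Since V_DS = 5.17 V ≥ V_ov = 1.22 V, the device is in saturation.
I_D = ½ k_n V_ov² (1 + λ V_DS) = 0.5 × 5.048 × 1.22² × (1 + 0.066 × 5.17) = 5.05 mA.

Saturation; I_D = 5.05 mA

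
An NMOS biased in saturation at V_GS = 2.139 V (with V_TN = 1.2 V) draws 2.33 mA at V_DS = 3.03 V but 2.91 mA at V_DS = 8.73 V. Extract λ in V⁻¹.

λ = 0.0503 V⁻¹

With V_GS fixed, I_D ∝ (1 + λ V_DS) in saturation, so I_D2/I_D1 = (1 + λ V_DS2)/(1 + λ V_DS1).
2.91/2.33 = 1.249 = (1 + 8.73 λ)/(1 + 3.03 λ).
Solving: λ (I_D1 V_DS2 − I_D2 V_DS1) = I_D2 − I_D1, so λ = (2.91 − 2.33) / (2.33 × 8.73 − 2.91 × 3.03) = 0.58 / 11.5 = 0.0503 V⁻¹.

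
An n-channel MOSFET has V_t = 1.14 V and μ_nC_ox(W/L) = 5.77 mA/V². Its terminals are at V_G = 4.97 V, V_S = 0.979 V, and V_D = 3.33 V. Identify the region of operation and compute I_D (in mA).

V_GS = V_G − V_S = 4.97 − 0.979 = 3.99 V; V_DS = V_D − V_S = 3.33 − 0.979 = 2.35 V.
V_ov = V_GS − V_t = 3.99 − 1.14 = 2.85 V.
Since V_DS = 2.35 V < V_ov = 2.85 V, the device is in the triode region.
I_D = k_n [V_ov · V_DS − ½ V_DS²] = 5.77 × [2.85 × 2.35 − 0.5 × 2.35²] = 22.7 mA.

Triode; I_D = 22.7 mA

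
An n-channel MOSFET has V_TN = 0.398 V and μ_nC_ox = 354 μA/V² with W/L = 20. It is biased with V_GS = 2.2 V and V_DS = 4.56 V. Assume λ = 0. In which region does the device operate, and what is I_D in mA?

k_n = μ_nC_ox · (W/L) = 7.08 mA/V².
V_ov = V_GS − V_TN = 2.2 − 0.398 = 1.8 V.
Since V_DS = 4.56 V ≥ V_ov = 1.8 V, the device is in saturation.
I_D = ½ k_n V_ov² = 0.5 × 7.08 × 1.8² = 11.5 mA.

Saturation; I_D = 11.5 mA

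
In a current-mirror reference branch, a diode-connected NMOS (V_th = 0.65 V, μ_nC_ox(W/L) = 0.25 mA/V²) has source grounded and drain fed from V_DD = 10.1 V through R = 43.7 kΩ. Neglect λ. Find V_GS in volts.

With gate tied to drain, V_GS = V_DS ≥ V_GS − V_th, so the device is in saturation.
KCL at the drain: ½ k_n (V_GS − V_th)² = (V_DD − V_GS)/R.
Let x = V_GS − 0.65. Then 5.46 x² + x − 9.45 = 0, giving x = 1.23 V (positive root), so V_GS = 1.88 V.
I_D = (V_DD − V_GS)/R = (10.1 − 1.88) / 43.7 = 0.188 mA.

V_GS = 1.88 V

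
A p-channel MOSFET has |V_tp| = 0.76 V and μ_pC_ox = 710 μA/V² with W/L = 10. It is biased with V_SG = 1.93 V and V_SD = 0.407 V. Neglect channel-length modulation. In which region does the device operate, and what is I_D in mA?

Triode; I_D = 2.79 mA

k_p = μ_pC_ox · (W/L) = 7.1 mA/V².
V_ov = V_SG − |V_tp| = 1.93 − 0.76 = 1.17 V.
Since V_SD = 0.407 V < V_ov = 1.17 V, the device is in the triode region.
I_D = k_p [V_ov · V_SD − ½ V_SD²] = 7.1 × [1.17 × 0.407 − 0.5 × 0.407²] = 2.79 mA.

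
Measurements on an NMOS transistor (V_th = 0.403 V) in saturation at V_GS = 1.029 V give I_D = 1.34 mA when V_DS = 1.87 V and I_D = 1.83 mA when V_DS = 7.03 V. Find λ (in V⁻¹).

With V_GS fixed, I_D ∝ (1 + λ V_DS) in saturation, so I_D2/I_D1 = (1 + λ V_DS2)/(1 + λ V_DS1).
1.83/1.34 = 1.366 = (1 + 7.03 λ)/(1 + 1.87 λ).
Solving: λ (I_D1 V_DS2 − I_D2 V_DS1) = I_D2 − I_D1, so λ = (1.83 − 1.34) / (1.34 × 7.03 − 1.83 × 1.87) = 0.49 / 6 = 0.0817 V⁻¹.

λ = 0.0817 V⁻¹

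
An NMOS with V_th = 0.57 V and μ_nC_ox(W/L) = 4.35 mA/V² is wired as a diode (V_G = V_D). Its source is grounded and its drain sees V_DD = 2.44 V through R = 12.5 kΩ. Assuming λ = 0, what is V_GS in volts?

V_GS = 0.815 V

With gate tied to drain, V_GS = V_DS ≥ V_GS − V_th, so the device is in saturation.
KCL at the drain: ½ k_n (V_GS − V_th)² = (V_DD − V_GS)/R.
Let x = V_GS − 0.57. Then 27.2 x² + x − 1.87 = 0, giving x = 0.245 V (positive root), so V_GS = 0.815 V.
I_D = (V_DD − V_GS)/R = (2.44 − 0.815) / 12.5 = 0.13 mA.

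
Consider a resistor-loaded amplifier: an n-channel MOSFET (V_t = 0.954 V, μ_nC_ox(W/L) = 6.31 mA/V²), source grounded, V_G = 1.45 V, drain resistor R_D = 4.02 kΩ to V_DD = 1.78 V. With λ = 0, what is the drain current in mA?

V_GS = V_G = 1.45 V, so V_ov = 1.45 − 0.954 = 0.496 V.
Assume saturation: I_D = ½ k_n V_ov² = 0.5 × 6.31 × 0.496² = 0.776 mA, giving V_DS = V_DD − I_D R_D = 1.78 − 0.776 × 4.02 = -1.34 V.
But -1.34 V < V_ov = 0.496 V, so the device is actually in triode.
In triode I_D = k_n[V_ov V_DS − ½ V_DS²] and I_D = (V_DD − V_DS)/R_D. Equating: 12.7 V_DS² − 13.58 V_DS + 1.78 = 0, giving V_DS = 0.153 V (the root below V_ov).
I_D = (1.78 − 0.153) / 4.02 = 0.405 mA.

I_D = 0.405 mA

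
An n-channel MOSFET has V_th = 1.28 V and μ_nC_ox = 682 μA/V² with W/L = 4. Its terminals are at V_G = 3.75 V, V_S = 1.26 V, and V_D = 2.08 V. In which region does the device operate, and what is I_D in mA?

V_GS = V_G − V_S = 3.75 − 1.26 = 2.49 V; V_DS = V_D − V_S = 2.08 − 1.26 = 0.82 V.
k_n = μ_nC_ox · (W/L) = 2.728 mA/V².
V_ov = V_GS − V_th = 2.49 − 1.28 = 1.21 V.
Since V_DS = 0.82 V < V_ov = 1.21 V, the device is in the triode region.
I_D = k_n [V_ov · V_DS − ½ V_DS²] = 2.728 × [1.21 × 0.82 − 0.5 × 0.82²] = 1.79 mA.

Triode; I_D = 1.79 mA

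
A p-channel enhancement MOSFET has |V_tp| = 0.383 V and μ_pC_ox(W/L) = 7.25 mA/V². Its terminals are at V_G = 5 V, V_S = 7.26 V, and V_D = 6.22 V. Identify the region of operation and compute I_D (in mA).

V_SG = V_S − V_G = 7.26 − 5 = 2.26 V; V_SD = V_S − V_D = 7.26 − 6.22 = 1.04 V.
V_ov = V_SG − |V_tp| = 2.26 − 0.383 = 1.88 V.
Since V_SD = 1.04 V < V_ov = 1.88 V, the device is in the triode region.
I_D = k_p [V_ov · V_SD − ½ V_SD²] = 7.25 × [1.88 × 1.04 − 0.5 × 1.04²] = 10.2 mA.

Triode; I_D = 10.2 mA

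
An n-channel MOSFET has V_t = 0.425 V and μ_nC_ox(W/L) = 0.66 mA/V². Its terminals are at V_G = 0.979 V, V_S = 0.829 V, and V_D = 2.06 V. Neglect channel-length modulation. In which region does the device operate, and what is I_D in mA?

V_GS = V_G − V_S = 0.979 − 0.829 = 0.15 V; V_DS = V_D − V_S = 2.06 − 0.829 = 1.23 V.
V_GS = 0.15 V < V_t = 0.425 V, so the transistor is in cutoff.

Cutoff; I_D = 0 mA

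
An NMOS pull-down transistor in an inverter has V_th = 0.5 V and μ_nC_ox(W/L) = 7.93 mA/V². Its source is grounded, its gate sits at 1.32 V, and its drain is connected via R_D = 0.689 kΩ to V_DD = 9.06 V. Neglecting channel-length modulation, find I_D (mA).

V_GS = V_G = 1.32 V, so V_ov = 1.32 − 0.5 = 0.82 V.
Assume saturation: I_D = ½ k_n V_ov² = 0.5 × 7.93 × 0.82² = 2.67 mA, giving V_DS = V_DD − I_D R_D = 9.06 − 2.67 × 0.689 = 7.22 V.
V_DS = 7.22 V ≥ V_ov = 0.82 V, confirming saturation.

I_D = 2.67 mA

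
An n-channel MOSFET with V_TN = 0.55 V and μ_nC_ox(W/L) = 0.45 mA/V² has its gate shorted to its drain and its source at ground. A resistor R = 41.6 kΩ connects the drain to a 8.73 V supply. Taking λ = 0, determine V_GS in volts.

With gate tied to drain, V_GS = V_DS ≥ V_GS − V_TN, so the device is in saturation.
KCL at the drain: ½ k_n (V_GS − V_TN)² = (V_DD − V_GS)/R.
Let x = V_GS − 0.55. Then 9.36 x² + x − 8.18 = 0, giving x = 0.883 V (positive root), so V_GS = 1.43 V.
I_D = (V_DD − V_GS)/R = (8.73 − 1.43) / 41.6 = 0.175 mA.

V_GS = 1.43 V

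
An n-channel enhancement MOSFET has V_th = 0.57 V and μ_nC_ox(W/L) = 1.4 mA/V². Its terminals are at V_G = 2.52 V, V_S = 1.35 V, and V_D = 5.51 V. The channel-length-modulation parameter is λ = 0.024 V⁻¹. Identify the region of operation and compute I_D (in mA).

V_GS = V_G − V_S = 2.52 − 1.35 = 1.17 V; V_DS = V_D − V_S = 5.51 − 1.35 = 4.16 V.
V_ov = V_GS − V_th = 1.17 − 0.57 = 0.6 V.
Since V_DS = 4.16 V ≥ V_ov = 0.6 V, the device is in saturation.
I_D = ½ k_n V_ov² (1 + λ V_DS) = 0.5 × 1.4 × 0.6² × (1 + 0.024 × 4.16) = 0.277 mA.

Saturation; I_D = 0.277 mA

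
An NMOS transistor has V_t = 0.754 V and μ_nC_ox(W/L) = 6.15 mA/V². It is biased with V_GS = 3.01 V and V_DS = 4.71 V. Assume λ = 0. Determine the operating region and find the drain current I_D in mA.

Saturation; I_D = 15.7 mA

V_ov = V_GS − V_t = 3.01 − 0.754 = 2.26 V.
Since V_DS = 4.71 V ≥ V_ov = 2.26 V, the device is in saturation.
I_D = ½ k_n V_ov² = 0.5 × 6.15 × 2.26² = 15.7 mA.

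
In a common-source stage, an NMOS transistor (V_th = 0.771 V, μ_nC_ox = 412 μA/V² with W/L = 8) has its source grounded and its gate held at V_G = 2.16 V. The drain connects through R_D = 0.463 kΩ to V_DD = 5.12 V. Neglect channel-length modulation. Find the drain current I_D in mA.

I_D = 3.18 mA

V_GS = V_G = 2.16 V, so V_ov = 2.16 − 0.771 = 1.39 V.
k_n = μ_nC_ox · (W/L) = 3.296 mA/V².
Assume saturation: I_D = ½ k_n V_ov² = 0.5 × 3.296 × 1.39² = 3.18 mA, giving V_DS = V_DD − I_D R_D = 5.12 − 3.18 × 0.463 = 3.65 V.
V_DS = 3.65 V ≥ V_ov = 1.39 V, confirming saturation.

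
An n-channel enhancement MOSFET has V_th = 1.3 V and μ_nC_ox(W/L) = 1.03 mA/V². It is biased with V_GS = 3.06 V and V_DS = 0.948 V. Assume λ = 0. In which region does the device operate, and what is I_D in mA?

V_ov = V_GS − V_th = 3.06 − 1.3 = 1.76 V.
Since V_DS = 0.948 V < V_ov = 1.76 V, the device is in the triode region.
I_D = k_n [V_ov · V_DS − ½ V_DS²] = 1.03 × [1.76 × 0.948 − 0.5 × 0.948²] = 1.26 mA.

Triode; I_D = 1.26 mA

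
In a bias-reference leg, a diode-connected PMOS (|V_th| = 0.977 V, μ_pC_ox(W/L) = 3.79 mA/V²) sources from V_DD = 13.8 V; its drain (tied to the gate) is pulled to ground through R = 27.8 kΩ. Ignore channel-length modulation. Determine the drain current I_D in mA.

With gate tied to drain, V_SG = V_SD ≥ V_SG − |V_th|, so the device is in saturation.
KCL at the drain: ½ k_p (V_SG − |V_th|)² = (V_DD − V_SG)/R.
Let x = V_SG − 0.977. Then 52.7 x² + x − 12.82 = 0, giving x = 0.484 V (positive root), so V_SG = 1.46 V.
I_D = (V_DD − V_SG)/R = (13.8 − 1.46) / 27.8 = 0.444 mA.

I_D = 0.444 mA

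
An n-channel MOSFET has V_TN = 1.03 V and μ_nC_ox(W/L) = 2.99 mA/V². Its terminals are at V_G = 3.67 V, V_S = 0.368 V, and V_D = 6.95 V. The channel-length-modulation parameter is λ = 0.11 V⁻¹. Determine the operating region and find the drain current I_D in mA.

Saturation; I_D = 13.3 mA

V_GS = V_G − V_S = 3.67 − 0.368 = 3.3 V; V_DS = V_D − V_S = 6.95 − 0.368 = 6.58 V.
V_ov = V_GS − V_TN = 3.3 − 1.03 = 2.27 V.
Since V_DS = 6.58 V ≥ V_ov = 2.27 V, the device is in saturation.
I_D = ½ k_n V_ov² (1 + λ V_DS) = 0.5 × 2.99 × 2.27² × (1 + 0.11 × 6.58) = 13.3 mA.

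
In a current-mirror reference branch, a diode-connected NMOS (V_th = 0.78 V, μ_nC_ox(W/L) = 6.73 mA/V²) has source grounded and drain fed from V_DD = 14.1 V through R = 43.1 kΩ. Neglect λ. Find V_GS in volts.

With gate tied to drain, V_GS = V_DS ≥ V_GS − V_th, so the device is in saturation.
KCL at the drain: ½ k_n (V_GS − V_th)² = (V_DD − V_GS)/R.
Let x = V_GS − 0.78. Then 145 x² + x − 13.32 = 0, giving x = 0.3 V (positive root), so V_GS = 1.08 V.
I_D = (V_DD − V_GS)/R = (14.1 − 1.08) / 43.1 = 0.302 mA.

V_GS = 1.08 V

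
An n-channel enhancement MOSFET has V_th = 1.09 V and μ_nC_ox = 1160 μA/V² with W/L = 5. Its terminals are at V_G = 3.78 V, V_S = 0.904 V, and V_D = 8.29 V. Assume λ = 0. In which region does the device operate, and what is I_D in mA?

V_GS = V_G − V_S = 3.78 − 0.904 = 2.88 V; V_DS = V_D − V_S = 8.29 − 0.904 = 7.39 V.
k_n = μ_nC_ox · (W/L) = 5.8 mA/V².
V_ov = V_GS − V_th = 2.88 − 1.09 = 1.79 V.
Since V_DS = 7.39 V ≥ V_ov = 1.79 V, the device is in saturation.
I_D = ½ k_n V_ov² = 0.5 × 5.8 × 1.79² = 9.25 mA.

Saturation; I_D = 9.25 mA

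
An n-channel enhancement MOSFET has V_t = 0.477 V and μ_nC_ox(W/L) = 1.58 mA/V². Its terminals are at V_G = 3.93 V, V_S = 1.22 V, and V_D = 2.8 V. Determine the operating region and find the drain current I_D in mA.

Triode; I_D = 3.60 mA

V_GS = V_G − V_S = 3.93 − 1.22 = 2.71 V; V_DS = V_D − V_S = 2.8 − 1.22 = 1.58 V.
V_ov = V_GS − V_t = 2.71 − 0.477 = 2.23 V.
Since V_DS = 1.58 V < V_ov = 2.23 V, the device is in the triode region.
I_D = k_n [V_ov · V_DS − ½ V_DS²] = 1.58 × [2.23 × 1.58 − 0.5 × 1.58²] = 3.6 mA.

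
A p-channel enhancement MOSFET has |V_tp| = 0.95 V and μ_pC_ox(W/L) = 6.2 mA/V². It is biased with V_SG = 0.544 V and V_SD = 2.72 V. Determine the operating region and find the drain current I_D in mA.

Cutoff; I_D = 0 mA

V_SG = 0.544 V < |V_tp| = 0.95 V, so the transistor is in cutoff.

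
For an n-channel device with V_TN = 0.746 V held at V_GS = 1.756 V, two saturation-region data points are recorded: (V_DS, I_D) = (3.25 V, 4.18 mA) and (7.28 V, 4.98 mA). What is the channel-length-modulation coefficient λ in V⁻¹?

With V_GS fixed, I_D ∝ (1 + λ V_DS) in saturation, so I_D2/I_D1 = (1 + λ V_DS2)/(1 + λ V_DS1).
4.98/4.18 = 1.191 = (1 + 7.28 λ)/(1 + 3.25 λ).
Solving: λ (I_D1 V_DS2 − I_D2 V_DS1) = I_D2 − I_D1, so λ = (4.98 − 4.18) / (4.18 × 7.28 − 4.98 × 3.25) = 0.8 / 14.2 = 0.0562 V⁻¹.

λ = 0.0562 V⁻¹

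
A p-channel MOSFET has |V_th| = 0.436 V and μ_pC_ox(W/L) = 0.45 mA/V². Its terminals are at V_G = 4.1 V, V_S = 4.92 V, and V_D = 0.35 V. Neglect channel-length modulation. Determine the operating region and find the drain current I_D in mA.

Saturation; I_D = 0.0332 mA

V_SG = V_S − V_G = 4.92 − 4.1 = 0.82 V; V_SD = V_S − V_D = 4.92 − 0.35 = 4.57 V.
V_ov = V_SG − |V_th| = 0.82 − 0.436 = 0.384 V.
Since V_SD = 4.57 V ≥ V_ov = 0.384 V, the device is in saturation.
I_D = ½ k_p V_ov² = 0.5 × 0.45 × 0.384² = 0.0332 mA.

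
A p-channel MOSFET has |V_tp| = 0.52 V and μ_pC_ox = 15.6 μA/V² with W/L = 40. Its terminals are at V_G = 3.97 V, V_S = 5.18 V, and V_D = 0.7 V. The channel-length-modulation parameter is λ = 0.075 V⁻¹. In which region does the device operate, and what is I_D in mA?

V_SG = V_S − V_G = 5.18 − 3.97 = 1.21 V; V_SD = V_S − V_D = 5.18 − 0.7 = 4.48 V.
k_p = μ_pC_ox · (W/L) = 0.624 mA/V².
V_ov = V_SG − |V_tp| = 1.21 − 0.52 = 0.69 V.
Since V_SD = 4.48 V ≥ V_ov = 0.69 V, the device is in saturation.
I_D = ½ k_p V_ov² (1 + λ V_SD) = 0.5 × 0.624 × 0.69² × (1 + 0.075 × 4.48) = 0.198 mA.

Saturation; I_D = 0.198 mA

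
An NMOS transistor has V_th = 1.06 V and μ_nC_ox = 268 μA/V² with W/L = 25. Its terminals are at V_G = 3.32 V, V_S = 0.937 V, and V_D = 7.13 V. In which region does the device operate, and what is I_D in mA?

V_GS = V_G − V_S = 3.32 − 0.937 = 2.38 V; V_DS = V_D − V_S = 7.13 − 0.937 = 6.19 V.
k_n = μ_nC_ox · (W/L) = 6.7 mA/V².
V_ov = V_GS − V_th = 2.38 − 1.06 = 1.32 V.
Since V_DS = 6.19 V ≥ V_ov = 1.32 V, the device is in saturation.
I_D = ½ k_n V_ov² = 0.5 × 6.7 × 1.32² = 5.86 mA.

Saturation; I_D = 5.86 mA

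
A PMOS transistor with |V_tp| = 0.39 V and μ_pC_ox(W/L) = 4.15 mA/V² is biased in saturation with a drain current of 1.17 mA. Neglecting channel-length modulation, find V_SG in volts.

In saturation I_D = ½ k_p (V_SG − |V_tp|)², so V_SG − |V_tp| = √(2 I_D / k_p) = √(2 × 1.17 / 4.15) = 0.751 V.
V_SG = 0.39 + 0.751 = 1.14 V.

V_SG = 1.14 V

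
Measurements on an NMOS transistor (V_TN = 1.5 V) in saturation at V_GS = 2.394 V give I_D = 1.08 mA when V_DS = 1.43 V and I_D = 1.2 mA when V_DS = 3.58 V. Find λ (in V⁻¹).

λ = 0.0558 V⁻¹

With V_GS fixed, I_D ∝ (1 + λ V_DS) in saturation, so I_D2/I_D1 = (1 + λ V_DS2)/(1 + λ V_DS1).
1.2/1.08 = 1.111 = (1 + 3.58 λ)/(1 + 1.43 λ).
Solving: λ (I_D1 V_DS2 − I_D2 V_DS1) = I_D2 − I_D1, so λ = (1.2 − 1.08) / (1.08 × 3.58 − 1.2 × 1.43) = 0.12 / 2.15 = 0.0558 V⁻¹.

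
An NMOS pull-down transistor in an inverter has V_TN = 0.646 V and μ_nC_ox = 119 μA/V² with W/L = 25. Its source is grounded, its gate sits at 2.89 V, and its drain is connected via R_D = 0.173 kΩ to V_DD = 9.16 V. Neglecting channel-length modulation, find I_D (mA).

I_D = 7.49 mA

V_GS = V_G = 2.89 V, so V_ov = 2.89 − 0.646 = 2.24 V.
k_n = μ_nC_ox · (W/L) = 2.975 mA/V².
Assume saturation: I_D = ½ k_n V_ov² = 0.5 × 2.975 × 2.24² = 7.49 mA, giving V_DS = V_DD − I_D R_D = 9.16 − 7.49 × 0.173 = 7.86 V.
V_DS = 7.86 V ≥ V_ov = 2.24 V, confirming saturation.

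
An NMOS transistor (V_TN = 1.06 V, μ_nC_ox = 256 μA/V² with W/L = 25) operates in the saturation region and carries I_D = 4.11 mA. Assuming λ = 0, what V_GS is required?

V_GS = 2.19 V

k_n = μ_nC_ox · (W/L) = 6.4 mA/V².
In saturation I_D = ½ k_n (V_GS − V_TN)², so V_GS − V_TN = √(2 I_D / k_n) = √(2 × 4.11 / 6.4) = 1.13 V.
V_GS = 1.06 + 1.13 = 2.19 V.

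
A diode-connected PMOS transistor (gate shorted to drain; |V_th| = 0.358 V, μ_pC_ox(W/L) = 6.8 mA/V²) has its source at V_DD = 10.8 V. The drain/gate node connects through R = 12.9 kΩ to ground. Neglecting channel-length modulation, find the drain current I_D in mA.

With gate tied to drain, V_SG = V_SD ≥ V_SG − |V_th|, so the device is in saturation.
KCL at the drain: ½ k_p (V_SG − |V_th|)² = (V_DD − V_SG)/R.
Let x = V_SG − 0.358. Then 43.9 x² + x − 10.44 = 0, giving x = 0.477 V (positive root), so V_SG = 0.835 V.
I_D = (V_DD − V_SG)/R = (10.8 − 0.835) / 12.9 = 0.773 mA.

I_D = 0.773 mA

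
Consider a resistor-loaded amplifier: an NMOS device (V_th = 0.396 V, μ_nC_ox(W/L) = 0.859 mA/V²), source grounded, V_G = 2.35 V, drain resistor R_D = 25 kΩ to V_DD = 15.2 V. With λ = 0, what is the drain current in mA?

I_D = 0.592 mA

V_GS = V_G = 2.35 V, so V_ov = 2.35 − 0.396 = 1.95 V.
Assume saturation: I_D = ½ k_n V_ov² = 0.5 × 0.859 × 1.95² = 1.64 mA, giving V_DS = V_DD − I_D R_D = 15.2 − 1.64 × 25 = -25.8 V.
But -25.8 V < V_ov = 1.95 V, so the device is actually in triode.
In triode I_D = k_n[V_ov V_DS − ½ V_DS²] and I_D = (V_DD − V_DS)/R_D. Equating: 10.7 V_DS² − 42.96 V_DS + 15.2 = 0, giving V_DS = 0.392 V (the root below V_ov).
I_D = (15.2 − 0.392) / 25 = 0.592 mA.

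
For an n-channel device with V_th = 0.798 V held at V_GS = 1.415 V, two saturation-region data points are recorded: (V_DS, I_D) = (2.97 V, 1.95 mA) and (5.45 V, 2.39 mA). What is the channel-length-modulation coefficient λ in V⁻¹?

With V_GS fixed, I_D ∝ (1 + λ V_DS) in saturation, so I_D2/I_D1 = (1 + λ V_DS2)/(1 + λ V_DS1).
2.39/1.95 = 1.226 = (1 + 5.45 λ)/(1 + 2.97 λ).
Solving: λ (I_D1 V_DS2 − I_D2 V_DS1) = I_D2 − I_D1, so λ = (2.39 − 1.95) / (1.95 × 5.45 − 2.39 × 2.97) = 0.44 / 3.53 = 0.125 V⁻¹.

λ = 0.125 V⁻¹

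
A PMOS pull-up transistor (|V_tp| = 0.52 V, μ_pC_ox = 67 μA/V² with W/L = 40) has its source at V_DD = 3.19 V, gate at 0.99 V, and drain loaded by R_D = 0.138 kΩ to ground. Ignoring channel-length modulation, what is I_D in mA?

I_D = 3.78 mA

V_SG = V_DD − V_G = 3.19 − 0.99 = 2.2 V, so V_ov = 2.2 − 0.52 = 1.68 V.
k_p = μ_pC_ox · (W/L) = 2.68 mA/V².
Assume saturation: I_D = ½ k_p V_ov² = 0.5 × 2.68 × 1.68² = 3.78 mA, giving V_SD = V_DD − I_D R_D = 3.19 − 3.78 × 0.138 = 2.67 V.
V_SD = 2.67 V ≥ V_ov = 1.68 V, confirming saturation.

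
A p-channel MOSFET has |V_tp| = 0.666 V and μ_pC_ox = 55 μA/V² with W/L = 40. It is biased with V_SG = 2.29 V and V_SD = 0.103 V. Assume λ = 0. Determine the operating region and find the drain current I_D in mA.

k_p = μ_pC_ox · (W/L) = 2.2 mA/V².
V_ov = V_SG − |V_tp| = 2.29 − 0.666 = 1.62 V.
Since V_SD = 0.103 V < V_ov = 1.62 V, the device is in the triode region.
I_D = k_p [V_ov · V_SD − ½ V_SD²] = 2.2 × [1.62 × 0.103 − 0.5 × 0.103²] = 0.356 mA.

Triode; I_D = 0.356 mA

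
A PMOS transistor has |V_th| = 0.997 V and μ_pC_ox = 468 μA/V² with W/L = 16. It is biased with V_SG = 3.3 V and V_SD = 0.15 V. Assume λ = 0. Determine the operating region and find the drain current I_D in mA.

Triode; I_D = 2.50 mA

k_p = μ_pC_ox · (W/L) = 7.488 mA/V².
V_ov = V_SG − |V_th| = 3.3 − 0.997 = 2.3 V.
Since V_SD = 0.15 V < V_ov = 2.3 V, the device is in the triode region.
I_D = k_p [V_ov · V_SD − ½ V_SD²] = 7.488 × [2.3 × 0.15 − 0.5 × 0.15²] = 2.5 mA.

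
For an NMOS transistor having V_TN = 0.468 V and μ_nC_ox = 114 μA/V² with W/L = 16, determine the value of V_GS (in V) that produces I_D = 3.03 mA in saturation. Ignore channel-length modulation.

V_GS = 2.29 V

k_n = μ_nC_ox · (W/L) = 1.824 mA/V².
In saturation I_D = ½ k_n (V_GS − V_TN)², so V_GS − V_TN = √(2 I_D / k_n) = √(2 × 3.03 / 1.824) = 1.82 V.
V_GS = 0.468 + 1.82 = 2.29 V.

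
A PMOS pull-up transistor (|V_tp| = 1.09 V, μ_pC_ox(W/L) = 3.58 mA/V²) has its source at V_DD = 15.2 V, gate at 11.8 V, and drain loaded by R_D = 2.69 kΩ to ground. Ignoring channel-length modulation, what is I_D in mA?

V_SG = V_DD − V_G = 15.2 − 11.8 = 3.4 V, so V_ov = 3.4 − 1.09 = 2.31 V.
Assume saturation: I_D = ½ k_p V_ov² = 0.5 × 3.58 × 2.31² = 9.55 mA, giving V_SD = V_DD − I_D R_D = 15.2 − 9.55 × 2.69 = -10.5 V.
But -10.5 V < V_ov = 2.31 V, so the device is actually in triode.
In triode I_D = k_p[V_ov V_SD − ½ V_SD²] and I_D = (V_DD − V_SD)/R_D. Equating: 4.82 V_SD² − 23.25 V_SD + 15.2 = 0, giving V_SD = 0.78 V (the root below V_ov).
I_D = (15.2 − 0.78) / 2.69 = 5.36 mA.

I_D = 5.36 mA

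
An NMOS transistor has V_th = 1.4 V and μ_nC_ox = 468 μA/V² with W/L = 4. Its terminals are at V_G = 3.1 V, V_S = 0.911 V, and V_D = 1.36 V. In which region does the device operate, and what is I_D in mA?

Triode; I_D = 0.474 mA

V_GS = V_G − V_S = 3.1 − 0.911 = 2.19 V; V_DS = V_D − V_S = 1.36 − 0.911 = 0.449 V.
k_n = μ_nC_ox · (W/L) = 1.872 mA/V².
V_ov = V_GS − V_th = 2.19 − 1.4 = 0.789 V.
Since V_DS = 0.449 V < V_ov = 0.789 V, the device is in the triode region.
I_D = k_n [V_ov · V_DS − ½ V_DS²] = 1.872 × [0.789 × 0.449 − 0.5 × 0.449²] = 0.474 mA.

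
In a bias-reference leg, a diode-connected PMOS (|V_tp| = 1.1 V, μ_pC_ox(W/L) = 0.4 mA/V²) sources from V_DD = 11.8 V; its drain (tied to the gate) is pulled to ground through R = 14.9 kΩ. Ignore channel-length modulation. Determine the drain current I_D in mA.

With gate tied to drain, V_SG = V_SD ≥ V_SG − |V_tp|, so the device is in saturation.
KCL at the drain: ½ k_p (V_SG − |V_tp|)² = (V_DD − V_SG)/R.
Let x = V_SG − 1.1. Then 2.98 x² + x − 10.7 = 0, giving x = 1.73 V (positive root), so V_SG = 2.83 V.
I_D = (V_DD − V_SG)/R = (11.8 − 2.83) / 14.9 = 0.602 mA.

I_D = 0.602 mA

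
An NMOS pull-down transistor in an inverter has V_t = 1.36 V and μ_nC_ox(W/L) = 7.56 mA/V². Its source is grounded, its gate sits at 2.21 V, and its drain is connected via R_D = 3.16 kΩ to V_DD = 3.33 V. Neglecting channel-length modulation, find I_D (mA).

V_GS = V_G = 2.21 V, so V_ov = 2.21 − 1.36 = 0.85 V.
Assume saturation: I_D = ½ k_n V_ov² = 0.5 × 7.56 × 0.85² = 2.73 mA, giving V_DS = V_DD − I_D R_D = 3.33 − 2.73 × 3.16 = -5.3 V.
But -5.3 V < V_ov = 0.85 V, so the device is actually in triode.
In triode I_D = k_n[V_ov V_DS − ½ V_DS²] and I_D = (V_DD − V_DS)/R_D. Equating: 11.9 V_DS² − 21.31 V_DS + 3.33 = 0, giving V_DS = 0.173 V (the root below V_ov).
I_D = (3.33 − 0.173) / 3.16 = 0.999 mA.

I_D = 0.999 mA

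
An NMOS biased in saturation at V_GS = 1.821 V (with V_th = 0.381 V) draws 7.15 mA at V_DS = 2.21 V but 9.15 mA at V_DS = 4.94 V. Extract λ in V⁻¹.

With V_GS fixed, I_D ∝ (1 + λ V_DS) in saturation, so I_D2/I_D1 = (1 + λ V_DS2)/(1 + λ V_DS1).
9.15/7.15 = 1.28 = (1 + 4.94 λ)/(1 + 2.21 λ).
Solving: λ (I_D1 V_DS2 − I_D2 V_DS1) = I_D2 − I_D1, so λ = (9.15 − 7.15) / (7.15 × 4.94 − 9.15 × 2.21) = 2 / 15.1 = 0.132 V⁻¹.

λ = 0.132 V⁻¹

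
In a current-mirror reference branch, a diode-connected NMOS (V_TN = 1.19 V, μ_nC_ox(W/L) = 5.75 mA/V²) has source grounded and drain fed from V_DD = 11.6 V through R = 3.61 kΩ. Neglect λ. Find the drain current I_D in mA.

With gate tied to drain, V_GS = V_DS ≥ V_GS − V_TN, so the device is in saturation.
KCL at the drain: ½ k_n (V_GS − V_TN)² = (V_DD − V_GS)/R.
Let x = V_GS − 1.19. Then 10.4 x² + x − 10.41 = 0, giving x = 0.954 V (positive root), so V_GS = 2.14 V.
I_D = (V_DD − V_GS)/R = (11.6 − 2.14) / 3.61 = 2.62 mA.

I_D = 2.62 mA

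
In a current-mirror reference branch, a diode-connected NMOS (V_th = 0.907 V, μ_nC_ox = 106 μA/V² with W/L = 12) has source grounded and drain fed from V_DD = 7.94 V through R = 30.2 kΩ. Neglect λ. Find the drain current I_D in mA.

I_D = 0.214 mA

With gate tied to drain, V_GS = V_DS ≥ V_GS − V_th, so the device is in saturation.
k_n = μ_nC_ox · (W/L) = 1.272 mA/V².
KCL at the drain: ½ k_n (V_GS − V_th)² = (V_DD − V_GS)/R.
Let x = V_GS − 0.907. Then 19.2 x² + x − 7.033 = 0, giving x = 0.58 V (positive root), so V_GS = 1.49 V.
I_D = (V_DD − V_GS)/R = (7.94 − 1.49) / 30.2 = 0.214 mA.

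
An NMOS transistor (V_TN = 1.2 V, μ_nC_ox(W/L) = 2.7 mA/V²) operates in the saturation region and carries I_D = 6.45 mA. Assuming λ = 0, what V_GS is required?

In saturation I_D = ½ k_n (V_GS − V_TN)², so V_GS − V_TN = √(2 I_D / k_n) = √(2 × 6.45 / 2.7) = 2.19 V.
V_GS = 1.2 + 2.19 = 3.39 V.

V_GS = 3.39 V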